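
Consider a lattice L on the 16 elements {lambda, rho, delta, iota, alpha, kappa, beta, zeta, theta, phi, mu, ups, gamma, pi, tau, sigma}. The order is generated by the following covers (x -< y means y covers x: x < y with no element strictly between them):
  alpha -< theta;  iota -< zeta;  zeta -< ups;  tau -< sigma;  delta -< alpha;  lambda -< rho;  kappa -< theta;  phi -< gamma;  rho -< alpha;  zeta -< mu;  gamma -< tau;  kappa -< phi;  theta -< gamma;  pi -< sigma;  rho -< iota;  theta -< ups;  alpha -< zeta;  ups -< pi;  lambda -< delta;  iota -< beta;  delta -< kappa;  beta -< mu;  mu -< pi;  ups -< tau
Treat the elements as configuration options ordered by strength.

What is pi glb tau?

ups

Common lower bounds of {pi, tau}: alpha, delta, iota, kappa, lambda, rho, theta, ups, zeta.
The greatest among these is ups.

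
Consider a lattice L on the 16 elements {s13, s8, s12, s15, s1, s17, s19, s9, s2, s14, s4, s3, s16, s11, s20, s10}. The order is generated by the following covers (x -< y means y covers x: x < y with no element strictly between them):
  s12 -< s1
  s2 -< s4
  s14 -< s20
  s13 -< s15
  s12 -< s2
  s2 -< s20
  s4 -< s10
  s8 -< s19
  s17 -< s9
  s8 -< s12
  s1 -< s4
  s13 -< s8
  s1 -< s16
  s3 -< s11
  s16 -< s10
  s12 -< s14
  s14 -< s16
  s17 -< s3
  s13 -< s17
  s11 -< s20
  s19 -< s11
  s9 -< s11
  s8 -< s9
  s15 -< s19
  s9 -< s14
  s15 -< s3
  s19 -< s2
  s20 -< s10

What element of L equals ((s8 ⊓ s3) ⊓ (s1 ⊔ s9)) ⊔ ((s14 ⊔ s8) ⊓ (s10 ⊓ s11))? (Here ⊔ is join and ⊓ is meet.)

s9

s8 ∧ s3 = s13
s1 ∨ s9 = s16
s13 ∧ s16 = s13
s14 ∨ s8 = s14
s10 ∧ s11 = s11
s14 ∧ s11 = s9
s13 ∨ s9 = s9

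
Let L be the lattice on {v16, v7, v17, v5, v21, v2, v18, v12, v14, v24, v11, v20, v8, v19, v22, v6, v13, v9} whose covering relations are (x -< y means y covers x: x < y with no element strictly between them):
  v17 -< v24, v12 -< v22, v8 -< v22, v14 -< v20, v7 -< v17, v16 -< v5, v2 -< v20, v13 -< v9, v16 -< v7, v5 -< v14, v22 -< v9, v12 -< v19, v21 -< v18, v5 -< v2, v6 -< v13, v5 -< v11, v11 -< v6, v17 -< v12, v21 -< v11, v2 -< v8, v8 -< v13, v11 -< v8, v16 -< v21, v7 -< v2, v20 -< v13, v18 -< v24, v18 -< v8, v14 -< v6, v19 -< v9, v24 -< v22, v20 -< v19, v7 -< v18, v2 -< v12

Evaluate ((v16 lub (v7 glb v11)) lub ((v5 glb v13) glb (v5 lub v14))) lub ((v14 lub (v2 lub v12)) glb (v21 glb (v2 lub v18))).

v5

v7 ∧ v11 = v16
v16 ∨ v16 = v16
v5 ∧ v13 = v5
v5 ∨ v14 = v14
v5 ∧ v14 = v5
v16 ∨ v5 = v5
v2 ∨ v12 = v12
v14 ∨ v12 = v19
v2 ∨ v18 = v8
v21 ∧ v8 = v21
v19 ∧ v21 = v16
v5 ∨ v16 = v5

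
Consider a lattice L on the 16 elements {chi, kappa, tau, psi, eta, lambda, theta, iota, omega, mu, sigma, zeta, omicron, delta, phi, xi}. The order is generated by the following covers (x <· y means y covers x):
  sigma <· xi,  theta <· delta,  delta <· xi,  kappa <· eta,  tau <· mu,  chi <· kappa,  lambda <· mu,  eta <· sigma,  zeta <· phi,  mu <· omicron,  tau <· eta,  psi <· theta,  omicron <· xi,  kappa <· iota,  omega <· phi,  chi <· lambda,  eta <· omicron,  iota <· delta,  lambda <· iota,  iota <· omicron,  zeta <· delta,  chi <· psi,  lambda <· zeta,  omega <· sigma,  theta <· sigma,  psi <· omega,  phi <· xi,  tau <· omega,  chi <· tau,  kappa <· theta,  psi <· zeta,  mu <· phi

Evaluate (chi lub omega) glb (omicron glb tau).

chi ∨ omega = omega
omicron ∧ tau = tau
omega ∧ tau = tau

tau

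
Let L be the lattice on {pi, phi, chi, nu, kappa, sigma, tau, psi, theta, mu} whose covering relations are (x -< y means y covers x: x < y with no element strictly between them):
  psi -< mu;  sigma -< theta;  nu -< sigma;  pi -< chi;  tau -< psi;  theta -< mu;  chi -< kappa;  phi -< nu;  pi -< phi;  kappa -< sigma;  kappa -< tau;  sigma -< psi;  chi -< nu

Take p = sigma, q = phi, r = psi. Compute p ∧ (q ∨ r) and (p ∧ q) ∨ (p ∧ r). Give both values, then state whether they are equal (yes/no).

sigma; sigma; yes

q ∨ r = psi, so p ∧ (q ∨ r) = sigma ∧ psi = sigma.
p ∧ q = phi and p ∧ r = sigma, so (p ∧ q) ∨ (p ∧ r) = phi ∨ sigma = sigma.
Equal: yes.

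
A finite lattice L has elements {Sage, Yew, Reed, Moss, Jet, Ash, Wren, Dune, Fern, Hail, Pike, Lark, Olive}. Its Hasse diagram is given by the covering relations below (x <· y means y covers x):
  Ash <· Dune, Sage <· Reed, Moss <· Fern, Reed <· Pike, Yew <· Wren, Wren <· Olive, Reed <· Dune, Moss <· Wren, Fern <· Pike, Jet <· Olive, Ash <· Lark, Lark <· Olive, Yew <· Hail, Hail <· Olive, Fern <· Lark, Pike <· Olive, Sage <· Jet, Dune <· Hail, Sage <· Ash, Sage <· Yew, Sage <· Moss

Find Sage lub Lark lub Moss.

Lark

Common upper bounds of {Sage, Lark, Moss}: Lark, Olive.
The least among these is Lark.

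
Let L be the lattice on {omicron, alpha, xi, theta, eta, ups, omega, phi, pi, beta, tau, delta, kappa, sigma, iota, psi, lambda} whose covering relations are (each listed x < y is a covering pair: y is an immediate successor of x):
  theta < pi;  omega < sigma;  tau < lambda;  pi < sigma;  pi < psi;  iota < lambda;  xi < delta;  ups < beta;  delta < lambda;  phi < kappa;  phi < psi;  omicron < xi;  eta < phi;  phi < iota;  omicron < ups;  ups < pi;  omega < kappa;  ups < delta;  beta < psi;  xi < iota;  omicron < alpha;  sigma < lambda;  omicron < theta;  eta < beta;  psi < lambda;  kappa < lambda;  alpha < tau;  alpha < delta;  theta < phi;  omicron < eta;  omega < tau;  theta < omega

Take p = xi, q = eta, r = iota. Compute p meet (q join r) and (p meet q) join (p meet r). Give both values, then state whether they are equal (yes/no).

q join r = iota, so p meet (q join r) = xi meet iota = xi.
p meet q = omicron and p meet r = xi, so (p meet q) join (p meet r) = omicron join xi = xi.
Equal: yes.

xi; xi; yes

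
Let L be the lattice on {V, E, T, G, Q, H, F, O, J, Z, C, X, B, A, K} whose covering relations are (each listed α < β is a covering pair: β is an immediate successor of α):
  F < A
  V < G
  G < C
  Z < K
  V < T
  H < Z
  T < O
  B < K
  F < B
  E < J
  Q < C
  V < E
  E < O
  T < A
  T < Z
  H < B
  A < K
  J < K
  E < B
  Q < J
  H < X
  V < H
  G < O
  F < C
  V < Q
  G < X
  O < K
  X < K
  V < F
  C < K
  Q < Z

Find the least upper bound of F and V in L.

Common upper bounds of {F, V}: A, B, C, F, K.
The least among these is F.

F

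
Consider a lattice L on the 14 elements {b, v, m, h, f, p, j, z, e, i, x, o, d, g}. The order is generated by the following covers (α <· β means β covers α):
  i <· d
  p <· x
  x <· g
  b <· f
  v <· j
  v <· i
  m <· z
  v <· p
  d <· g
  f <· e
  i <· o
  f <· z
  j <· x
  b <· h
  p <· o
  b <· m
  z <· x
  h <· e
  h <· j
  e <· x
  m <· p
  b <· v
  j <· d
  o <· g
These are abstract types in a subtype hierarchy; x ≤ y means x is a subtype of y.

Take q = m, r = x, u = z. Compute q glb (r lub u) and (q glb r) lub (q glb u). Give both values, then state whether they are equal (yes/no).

m; m; yes

r lub u = x, so q glb (r lub u) = m glb x = m.
q glb r = m and q glb u = m, so (q glb r) lub (q glb u) = m lub m = m.
Equal: yes.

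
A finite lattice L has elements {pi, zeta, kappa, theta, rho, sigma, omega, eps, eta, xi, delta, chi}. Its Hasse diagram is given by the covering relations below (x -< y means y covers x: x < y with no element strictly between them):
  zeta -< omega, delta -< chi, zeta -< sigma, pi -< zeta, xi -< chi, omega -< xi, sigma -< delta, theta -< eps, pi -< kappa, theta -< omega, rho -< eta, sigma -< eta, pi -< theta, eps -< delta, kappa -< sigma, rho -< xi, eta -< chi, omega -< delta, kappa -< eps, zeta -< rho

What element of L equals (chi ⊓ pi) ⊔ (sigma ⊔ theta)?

delta

chi ∧ pi = pi
sigma ∨ theta = delta
pi ∨ delta = delta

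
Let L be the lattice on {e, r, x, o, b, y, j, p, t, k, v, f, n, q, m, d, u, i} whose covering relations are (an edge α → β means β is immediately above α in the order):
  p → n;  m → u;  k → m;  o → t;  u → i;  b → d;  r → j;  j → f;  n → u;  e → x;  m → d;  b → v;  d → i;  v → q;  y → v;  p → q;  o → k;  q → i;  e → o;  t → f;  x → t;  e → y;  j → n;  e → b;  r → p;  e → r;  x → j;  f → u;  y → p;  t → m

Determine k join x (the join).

m

Common upper bounds of {k, x}: d, i, m, u.
The least among these is m.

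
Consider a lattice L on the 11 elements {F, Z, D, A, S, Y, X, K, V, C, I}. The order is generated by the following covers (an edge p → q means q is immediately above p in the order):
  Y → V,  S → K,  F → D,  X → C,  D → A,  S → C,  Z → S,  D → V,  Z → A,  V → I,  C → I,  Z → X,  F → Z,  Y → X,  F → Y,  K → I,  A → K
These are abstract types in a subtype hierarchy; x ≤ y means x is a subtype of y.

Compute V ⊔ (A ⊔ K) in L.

I

A ∨ K = K
V ∨ K = I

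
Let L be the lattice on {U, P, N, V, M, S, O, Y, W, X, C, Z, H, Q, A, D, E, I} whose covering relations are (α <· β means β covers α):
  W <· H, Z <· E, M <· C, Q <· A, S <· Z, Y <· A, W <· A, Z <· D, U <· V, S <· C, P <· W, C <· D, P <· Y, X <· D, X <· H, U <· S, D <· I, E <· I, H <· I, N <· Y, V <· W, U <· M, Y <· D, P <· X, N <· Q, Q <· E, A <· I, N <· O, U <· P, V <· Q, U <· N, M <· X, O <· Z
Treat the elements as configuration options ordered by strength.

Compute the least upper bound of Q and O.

E

Common upper bounds of {Q, O}: E, I.
The least among these is E.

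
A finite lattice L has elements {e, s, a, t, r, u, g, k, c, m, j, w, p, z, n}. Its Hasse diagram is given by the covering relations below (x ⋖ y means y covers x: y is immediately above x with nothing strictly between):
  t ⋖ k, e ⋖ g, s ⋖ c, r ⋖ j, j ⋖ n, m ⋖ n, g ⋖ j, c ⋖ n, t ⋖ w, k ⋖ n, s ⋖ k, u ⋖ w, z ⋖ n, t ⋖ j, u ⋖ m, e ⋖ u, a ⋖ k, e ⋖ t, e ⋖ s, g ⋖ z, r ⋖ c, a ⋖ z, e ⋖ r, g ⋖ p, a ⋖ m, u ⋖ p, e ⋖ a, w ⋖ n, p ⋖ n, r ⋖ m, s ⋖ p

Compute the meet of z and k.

a

Common lower bounds of {z, k}: a, e.
The greatest among these is a.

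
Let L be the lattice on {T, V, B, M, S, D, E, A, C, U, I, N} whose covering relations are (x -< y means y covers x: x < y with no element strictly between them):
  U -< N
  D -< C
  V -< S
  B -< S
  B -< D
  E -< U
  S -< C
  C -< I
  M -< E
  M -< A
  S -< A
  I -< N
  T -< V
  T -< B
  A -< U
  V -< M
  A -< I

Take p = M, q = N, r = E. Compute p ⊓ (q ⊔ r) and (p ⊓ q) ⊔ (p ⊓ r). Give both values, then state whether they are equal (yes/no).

M; M; yes

q ⊔ r = N, so p ⊓ (q ⊔ r) = M ⊓ N = M.
p ⊓ q = M and p ⊓ r = M, so (p ⊓ q) ⊔ (p ⊓ r) = M ⊔ M = M.
Equal: yes.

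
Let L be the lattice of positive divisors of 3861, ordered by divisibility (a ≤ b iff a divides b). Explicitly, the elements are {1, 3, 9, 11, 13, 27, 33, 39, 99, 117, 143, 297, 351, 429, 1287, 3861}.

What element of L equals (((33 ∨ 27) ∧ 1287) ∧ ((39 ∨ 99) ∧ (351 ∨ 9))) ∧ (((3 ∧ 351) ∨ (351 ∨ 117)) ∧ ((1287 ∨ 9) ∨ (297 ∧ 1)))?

9

33 ∨ 27 = 297
297 ∧ 1287 = 99
39 ∨ 99 = 1287
351 ∨ 9 = 351
1287 ∧ 351 = 117
99 ∧ 117 = 9
3 ∧ 351 = 3
351 ∨ 117 = 351
3 ∨ 351 = 351
1287 ∨ 9 = 1287
297 ∧ 1 = 1
1287 ∨ 1 = 1287
351 ∧ 1287 = 117
9 ∧ 117 = 9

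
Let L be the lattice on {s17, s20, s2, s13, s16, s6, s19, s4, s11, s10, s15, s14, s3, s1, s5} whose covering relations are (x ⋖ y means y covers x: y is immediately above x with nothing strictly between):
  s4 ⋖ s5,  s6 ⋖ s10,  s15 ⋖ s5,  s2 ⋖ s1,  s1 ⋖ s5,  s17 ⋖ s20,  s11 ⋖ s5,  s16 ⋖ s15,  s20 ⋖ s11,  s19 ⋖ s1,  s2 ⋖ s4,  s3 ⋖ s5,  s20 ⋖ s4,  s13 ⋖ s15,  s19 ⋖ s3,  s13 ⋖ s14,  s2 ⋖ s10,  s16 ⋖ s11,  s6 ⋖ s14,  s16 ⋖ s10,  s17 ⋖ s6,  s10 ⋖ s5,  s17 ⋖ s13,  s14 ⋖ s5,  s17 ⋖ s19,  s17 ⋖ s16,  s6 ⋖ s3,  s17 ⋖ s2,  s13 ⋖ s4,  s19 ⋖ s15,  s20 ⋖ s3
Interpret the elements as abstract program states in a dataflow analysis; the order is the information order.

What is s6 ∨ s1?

Common upper bounds of {s6, s1}: s5.
The least among these is s5.

s5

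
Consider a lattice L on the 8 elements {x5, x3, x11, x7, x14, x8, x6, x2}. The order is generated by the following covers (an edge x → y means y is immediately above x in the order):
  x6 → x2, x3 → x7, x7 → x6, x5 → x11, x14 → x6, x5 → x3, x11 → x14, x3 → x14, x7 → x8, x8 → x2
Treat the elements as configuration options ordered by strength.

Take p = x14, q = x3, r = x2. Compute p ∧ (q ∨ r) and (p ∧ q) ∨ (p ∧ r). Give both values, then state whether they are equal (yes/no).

q ∨ r = x2, so p ∧ (q ∨ r) = x14 ∧ x2 = x14.
p ∧ q = x3 and p ∧ r = x14, so (p ∧ q) ∨ (p ∧ r) = x3 ∨ x14 = x14.
Equal: yes.

x14; x14; yes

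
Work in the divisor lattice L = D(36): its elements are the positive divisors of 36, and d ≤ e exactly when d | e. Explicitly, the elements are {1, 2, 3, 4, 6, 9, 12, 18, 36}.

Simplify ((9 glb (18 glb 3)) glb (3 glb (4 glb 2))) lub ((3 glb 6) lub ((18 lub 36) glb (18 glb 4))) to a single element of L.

6

18 ∧ 3 = 3
9 ∧ 3 = 3
4 ∧ 2 = 2
3 ∧ 2 = 1
3 ∧ 1 = 1
3 ∧ 6 = 3
18 ∨ 36 = 36
18 ∧ 4 = 2
36 ∧ 2 = 2
3 ∨ 2 = 6
1 ∨ 6 = 6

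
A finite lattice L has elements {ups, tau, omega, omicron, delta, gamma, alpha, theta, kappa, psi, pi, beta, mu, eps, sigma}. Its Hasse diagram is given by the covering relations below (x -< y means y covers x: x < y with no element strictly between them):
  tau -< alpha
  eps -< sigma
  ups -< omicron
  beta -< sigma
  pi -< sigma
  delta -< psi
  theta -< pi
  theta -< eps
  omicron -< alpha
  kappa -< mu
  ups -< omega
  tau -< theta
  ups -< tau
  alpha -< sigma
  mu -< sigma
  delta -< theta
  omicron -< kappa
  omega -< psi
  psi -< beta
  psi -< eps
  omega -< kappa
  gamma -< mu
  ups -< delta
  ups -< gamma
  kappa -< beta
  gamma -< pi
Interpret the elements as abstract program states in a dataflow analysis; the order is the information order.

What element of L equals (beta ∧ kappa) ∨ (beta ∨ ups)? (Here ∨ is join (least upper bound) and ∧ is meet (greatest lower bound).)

beta ∧ kappa = kappa
beta ∨ ups = beta
kappa ∨ beta = beta

beta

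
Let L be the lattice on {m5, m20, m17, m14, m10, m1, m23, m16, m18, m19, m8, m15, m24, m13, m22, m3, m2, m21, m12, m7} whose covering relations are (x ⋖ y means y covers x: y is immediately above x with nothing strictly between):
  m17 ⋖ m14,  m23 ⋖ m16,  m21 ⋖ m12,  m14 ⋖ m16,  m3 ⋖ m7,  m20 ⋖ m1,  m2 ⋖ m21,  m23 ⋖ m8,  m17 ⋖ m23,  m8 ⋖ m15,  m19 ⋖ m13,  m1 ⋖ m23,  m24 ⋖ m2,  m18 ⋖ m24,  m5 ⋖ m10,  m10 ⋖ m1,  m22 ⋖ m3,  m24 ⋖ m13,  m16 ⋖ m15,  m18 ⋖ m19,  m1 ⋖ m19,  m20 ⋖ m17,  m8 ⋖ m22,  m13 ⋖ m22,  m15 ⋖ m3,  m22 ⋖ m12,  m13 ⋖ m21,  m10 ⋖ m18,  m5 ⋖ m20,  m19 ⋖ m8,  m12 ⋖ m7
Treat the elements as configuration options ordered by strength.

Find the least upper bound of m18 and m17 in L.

m8

Common upper bounds of {m18, m17}: m12, m15, m22, m3, m7, m8.
The least among these is m8.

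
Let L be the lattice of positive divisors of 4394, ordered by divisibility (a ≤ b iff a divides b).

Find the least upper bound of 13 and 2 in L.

Common upper bounds of {13, 2}: 26, 338, 4394.
The least among these is 26.

26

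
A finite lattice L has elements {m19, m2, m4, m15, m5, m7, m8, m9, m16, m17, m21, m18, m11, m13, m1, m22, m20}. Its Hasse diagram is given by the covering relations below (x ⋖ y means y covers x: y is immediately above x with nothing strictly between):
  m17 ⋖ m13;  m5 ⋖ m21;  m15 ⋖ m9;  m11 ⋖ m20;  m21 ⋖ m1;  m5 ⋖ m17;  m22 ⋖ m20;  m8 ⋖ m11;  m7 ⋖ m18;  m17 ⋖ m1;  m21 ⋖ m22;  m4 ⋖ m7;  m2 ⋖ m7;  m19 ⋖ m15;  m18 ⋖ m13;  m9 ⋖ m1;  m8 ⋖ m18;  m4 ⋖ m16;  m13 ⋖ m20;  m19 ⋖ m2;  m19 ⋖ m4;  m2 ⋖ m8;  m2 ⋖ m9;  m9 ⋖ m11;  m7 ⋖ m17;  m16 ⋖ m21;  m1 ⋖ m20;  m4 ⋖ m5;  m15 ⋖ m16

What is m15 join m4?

Common upper bounds of {m15, m4}: m1, m16, m20, m21, m22.
The least among these is m16.

m16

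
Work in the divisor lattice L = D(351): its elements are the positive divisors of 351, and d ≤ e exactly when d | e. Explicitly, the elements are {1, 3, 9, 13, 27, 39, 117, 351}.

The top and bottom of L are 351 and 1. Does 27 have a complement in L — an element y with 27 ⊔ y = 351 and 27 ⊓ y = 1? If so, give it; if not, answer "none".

13

Need y with 27 ∨ y = 351 and 27 ∧ y = 1.
Checking each element gives: 13.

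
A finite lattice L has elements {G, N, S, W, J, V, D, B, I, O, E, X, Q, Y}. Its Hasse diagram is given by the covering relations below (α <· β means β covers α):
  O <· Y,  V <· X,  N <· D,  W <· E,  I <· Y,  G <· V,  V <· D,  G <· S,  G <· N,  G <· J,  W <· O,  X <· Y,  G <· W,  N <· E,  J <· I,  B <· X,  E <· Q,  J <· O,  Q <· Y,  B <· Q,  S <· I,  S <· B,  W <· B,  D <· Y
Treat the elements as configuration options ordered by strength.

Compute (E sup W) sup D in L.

E ∨ W = E
E ∨ D = Y

Y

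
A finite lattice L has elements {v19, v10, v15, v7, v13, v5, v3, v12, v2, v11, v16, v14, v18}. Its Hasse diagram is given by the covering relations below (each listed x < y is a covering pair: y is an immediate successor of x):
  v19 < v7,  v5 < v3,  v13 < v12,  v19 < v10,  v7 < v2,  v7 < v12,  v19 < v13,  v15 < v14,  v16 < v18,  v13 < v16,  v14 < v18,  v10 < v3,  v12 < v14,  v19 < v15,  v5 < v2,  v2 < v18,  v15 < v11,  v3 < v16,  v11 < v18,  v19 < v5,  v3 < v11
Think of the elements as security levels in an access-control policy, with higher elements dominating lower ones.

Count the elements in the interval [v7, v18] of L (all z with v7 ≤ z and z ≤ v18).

5

The interval [v7, v18] = {v12, v14, v18, v2, v7}, which has 5 elements.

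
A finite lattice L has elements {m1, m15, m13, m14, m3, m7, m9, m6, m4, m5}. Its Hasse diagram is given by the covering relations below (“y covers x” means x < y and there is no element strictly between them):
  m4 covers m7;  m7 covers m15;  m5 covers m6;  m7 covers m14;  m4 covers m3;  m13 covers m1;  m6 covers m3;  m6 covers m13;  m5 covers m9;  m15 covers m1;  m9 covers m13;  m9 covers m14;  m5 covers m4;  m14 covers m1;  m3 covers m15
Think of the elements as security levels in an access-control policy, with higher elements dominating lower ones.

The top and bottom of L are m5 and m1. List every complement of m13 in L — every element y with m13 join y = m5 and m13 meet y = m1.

m4, m7

Need y with m13 ∨ y = m5 and m13 ∧ y = m1.
Checking each element gives: m4, m7.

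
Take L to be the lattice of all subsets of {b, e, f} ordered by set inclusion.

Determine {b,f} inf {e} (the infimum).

Under ⊆, meet is intersection: {b,f} ∩ {e} = {}.

{}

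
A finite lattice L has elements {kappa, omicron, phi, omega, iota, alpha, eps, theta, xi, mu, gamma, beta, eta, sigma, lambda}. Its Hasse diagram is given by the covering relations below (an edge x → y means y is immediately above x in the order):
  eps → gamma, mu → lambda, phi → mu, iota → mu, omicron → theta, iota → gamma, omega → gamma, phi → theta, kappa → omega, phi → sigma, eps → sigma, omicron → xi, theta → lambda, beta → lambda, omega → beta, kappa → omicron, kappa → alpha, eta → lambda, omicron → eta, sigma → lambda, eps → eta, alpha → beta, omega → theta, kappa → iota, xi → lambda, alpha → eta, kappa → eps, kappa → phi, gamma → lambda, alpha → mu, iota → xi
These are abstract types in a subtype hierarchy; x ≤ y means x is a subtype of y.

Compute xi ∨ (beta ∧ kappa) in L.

beta ∧ kappa = kappa
xi ∨ kappa = xi

xi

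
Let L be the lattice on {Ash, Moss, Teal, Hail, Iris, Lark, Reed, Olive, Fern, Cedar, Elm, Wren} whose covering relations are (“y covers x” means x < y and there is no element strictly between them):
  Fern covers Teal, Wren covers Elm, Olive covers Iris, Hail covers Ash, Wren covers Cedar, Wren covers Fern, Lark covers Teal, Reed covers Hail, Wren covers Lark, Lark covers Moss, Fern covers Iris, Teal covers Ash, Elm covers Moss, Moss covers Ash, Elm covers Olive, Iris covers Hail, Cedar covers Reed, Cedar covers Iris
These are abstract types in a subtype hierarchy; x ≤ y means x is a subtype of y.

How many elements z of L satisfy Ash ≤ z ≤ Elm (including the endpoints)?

The interval [Ash, Elm] = {Ash, Elm, Hail, Iris, Moss, Olive}, which has 6 elements.

6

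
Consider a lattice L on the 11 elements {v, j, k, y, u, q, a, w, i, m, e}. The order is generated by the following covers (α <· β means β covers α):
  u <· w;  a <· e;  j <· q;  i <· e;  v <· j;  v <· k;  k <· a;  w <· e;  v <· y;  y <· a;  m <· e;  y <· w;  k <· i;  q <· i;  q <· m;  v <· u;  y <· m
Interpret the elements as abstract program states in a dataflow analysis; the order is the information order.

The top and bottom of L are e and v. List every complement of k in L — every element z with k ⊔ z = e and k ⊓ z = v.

Need z with k ∨ z = e and k ∧ z = v.
Checking each element gives: m, u, w.

m, u, w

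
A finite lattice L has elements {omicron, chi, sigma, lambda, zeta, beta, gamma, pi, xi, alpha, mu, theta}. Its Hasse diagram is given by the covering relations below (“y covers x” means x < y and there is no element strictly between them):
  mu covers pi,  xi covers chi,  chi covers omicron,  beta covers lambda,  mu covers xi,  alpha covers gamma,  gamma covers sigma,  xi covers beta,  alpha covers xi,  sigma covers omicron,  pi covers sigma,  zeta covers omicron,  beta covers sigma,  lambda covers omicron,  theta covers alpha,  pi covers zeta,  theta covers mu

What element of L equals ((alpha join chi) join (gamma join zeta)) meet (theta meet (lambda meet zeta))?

omicron

alpha ∨ chi = alpha
gamma ∨ zeta = theta
alpha ∨ theta = theta
lambda ∧ zeta = omicron
theta ∧ omicron = omicron
theta ∧ omicron = omicron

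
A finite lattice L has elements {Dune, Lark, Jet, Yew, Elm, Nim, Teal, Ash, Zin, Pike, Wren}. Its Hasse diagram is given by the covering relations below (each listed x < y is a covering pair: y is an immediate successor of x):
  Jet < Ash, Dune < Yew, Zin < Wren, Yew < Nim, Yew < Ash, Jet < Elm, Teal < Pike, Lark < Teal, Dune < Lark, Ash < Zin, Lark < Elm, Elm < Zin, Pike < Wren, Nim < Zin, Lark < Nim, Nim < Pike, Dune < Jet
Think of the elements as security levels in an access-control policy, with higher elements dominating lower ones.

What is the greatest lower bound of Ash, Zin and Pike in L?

Common lower bounds of {Ash, Zin, Pike}: Dune, Yew.
The greatest among these is Yew.

Yew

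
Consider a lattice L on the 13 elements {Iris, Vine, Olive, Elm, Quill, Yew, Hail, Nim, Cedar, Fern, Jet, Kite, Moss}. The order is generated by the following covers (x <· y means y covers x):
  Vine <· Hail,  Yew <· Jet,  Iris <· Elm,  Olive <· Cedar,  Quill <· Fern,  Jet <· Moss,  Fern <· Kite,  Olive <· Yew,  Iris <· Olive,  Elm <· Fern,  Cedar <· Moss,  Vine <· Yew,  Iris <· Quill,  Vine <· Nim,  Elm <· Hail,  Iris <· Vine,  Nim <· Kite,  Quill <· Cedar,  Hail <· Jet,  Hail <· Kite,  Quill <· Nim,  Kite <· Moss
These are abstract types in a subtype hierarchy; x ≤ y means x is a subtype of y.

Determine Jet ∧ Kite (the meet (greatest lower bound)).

Common lower bounds of {Jet, Kite}: Elm, Hail, Iris, Vine.
The greatest among these is Hail.

Hail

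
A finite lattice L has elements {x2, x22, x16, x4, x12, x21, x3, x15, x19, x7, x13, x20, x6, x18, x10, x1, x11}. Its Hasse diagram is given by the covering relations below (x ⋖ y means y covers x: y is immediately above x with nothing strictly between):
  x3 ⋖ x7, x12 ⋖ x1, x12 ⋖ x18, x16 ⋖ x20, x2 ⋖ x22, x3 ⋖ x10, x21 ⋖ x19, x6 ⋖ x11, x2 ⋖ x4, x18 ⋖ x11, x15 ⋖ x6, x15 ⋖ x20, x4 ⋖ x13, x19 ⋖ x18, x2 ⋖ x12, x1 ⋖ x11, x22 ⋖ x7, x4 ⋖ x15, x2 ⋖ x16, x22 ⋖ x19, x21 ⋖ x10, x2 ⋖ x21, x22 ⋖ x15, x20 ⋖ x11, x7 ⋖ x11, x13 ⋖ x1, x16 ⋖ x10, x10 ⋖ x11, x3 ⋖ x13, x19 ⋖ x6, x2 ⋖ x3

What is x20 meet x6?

x15

Common lower bounds of {x20, x6}: x15, x2, x22, x4.
The greatest among these is x15.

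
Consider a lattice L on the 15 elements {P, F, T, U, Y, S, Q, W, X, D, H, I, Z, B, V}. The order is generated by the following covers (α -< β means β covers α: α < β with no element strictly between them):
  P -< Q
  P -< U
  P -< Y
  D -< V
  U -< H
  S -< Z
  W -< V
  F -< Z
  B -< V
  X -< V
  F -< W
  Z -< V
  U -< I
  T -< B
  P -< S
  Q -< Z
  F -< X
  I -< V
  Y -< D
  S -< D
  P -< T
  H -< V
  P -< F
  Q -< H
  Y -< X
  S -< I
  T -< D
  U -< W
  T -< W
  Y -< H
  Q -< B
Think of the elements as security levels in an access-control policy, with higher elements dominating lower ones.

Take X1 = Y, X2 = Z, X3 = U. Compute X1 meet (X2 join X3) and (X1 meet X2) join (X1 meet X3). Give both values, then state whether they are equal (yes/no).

X2 join X3 = V, so X1 meet (X2 join X3) = Y meet V = Y.
X1 meet X2 = P and X1 meet X3 = P, so (X1 meet X2) join (X1 meet X3) = P join P = P.
Equal: no.

Y; P; no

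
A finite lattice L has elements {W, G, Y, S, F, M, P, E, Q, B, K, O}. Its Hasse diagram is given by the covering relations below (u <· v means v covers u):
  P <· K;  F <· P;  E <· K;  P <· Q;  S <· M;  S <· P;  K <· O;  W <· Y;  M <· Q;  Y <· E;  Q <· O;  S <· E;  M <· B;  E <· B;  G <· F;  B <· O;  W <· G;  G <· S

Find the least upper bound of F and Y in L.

K

Common upper bounds of {F, Y}: K, O.
The least among these is K.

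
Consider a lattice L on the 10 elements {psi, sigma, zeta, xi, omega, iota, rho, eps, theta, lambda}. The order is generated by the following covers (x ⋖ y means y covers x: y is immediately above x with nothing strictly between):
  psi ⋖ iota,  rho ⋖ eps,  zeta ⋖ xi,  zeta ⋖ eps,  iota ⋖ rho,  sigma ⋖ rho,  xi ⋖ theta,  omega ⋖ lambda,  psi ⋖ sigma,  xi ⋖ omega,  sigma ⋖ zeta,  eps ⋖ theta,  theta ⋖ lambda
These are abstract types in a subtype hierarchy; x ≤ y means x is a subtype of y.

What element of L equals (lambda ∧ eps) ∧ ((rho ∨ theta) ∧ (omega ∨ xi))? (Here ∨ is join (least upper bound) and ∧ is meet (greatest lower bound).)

zeta

lambda ∧ eps = eps
rho ∨ theta = theta
omega ∨ xi = omega
theta ∧ omega = xi
eps ∧ xi = zeta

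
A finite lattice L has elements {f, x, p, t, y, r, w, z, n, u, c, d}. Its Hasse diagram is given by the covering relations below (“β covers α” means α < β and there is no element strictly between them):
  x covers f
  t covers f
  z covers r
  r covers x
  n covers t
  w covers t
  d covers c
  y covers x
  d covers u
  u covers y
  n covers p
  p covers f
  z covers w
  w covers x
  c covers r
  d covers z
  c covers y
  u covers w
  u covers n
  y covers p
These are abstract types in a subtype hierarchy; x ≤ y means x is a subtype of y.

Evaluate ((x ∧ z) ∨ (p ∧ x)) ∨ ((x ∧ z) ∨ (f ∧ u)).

x ∧ z = x
p ∧ x = f
x ∨ f = x
x ∧ z = x
f ∧ u = f
x ∨ f = x
x ∨ x = x

x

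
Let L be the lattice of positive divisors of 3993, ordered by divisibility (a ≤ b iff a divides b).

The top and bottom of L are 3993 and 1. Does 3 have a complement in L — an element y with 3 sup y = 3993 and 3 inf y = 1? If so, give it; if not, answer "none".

Need y with 3 ∨ y = 3993 and 3 ∧ y = 1.
Checking each element gives: 1331.

1331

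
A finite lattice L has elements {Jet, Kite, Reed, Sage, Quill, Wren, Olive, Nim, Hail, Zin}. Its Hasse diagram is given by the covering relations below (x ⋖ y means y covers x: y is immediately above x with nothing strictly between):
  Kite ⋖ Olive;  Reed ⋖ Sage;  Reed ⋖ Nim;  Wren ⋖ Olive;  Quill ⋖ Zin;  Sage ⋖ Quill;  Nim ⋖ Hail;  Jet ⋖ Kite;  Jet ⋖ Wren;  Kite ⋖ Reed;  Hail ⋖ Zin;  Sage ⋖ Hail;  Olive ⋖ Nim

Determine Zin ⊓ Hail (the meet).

Hail

Common lower bounds of {Zin, Hail}: Hail, Jet, Kite, Nim, Olive, Reed, Sage, Wren.
The greatest among these is Hail.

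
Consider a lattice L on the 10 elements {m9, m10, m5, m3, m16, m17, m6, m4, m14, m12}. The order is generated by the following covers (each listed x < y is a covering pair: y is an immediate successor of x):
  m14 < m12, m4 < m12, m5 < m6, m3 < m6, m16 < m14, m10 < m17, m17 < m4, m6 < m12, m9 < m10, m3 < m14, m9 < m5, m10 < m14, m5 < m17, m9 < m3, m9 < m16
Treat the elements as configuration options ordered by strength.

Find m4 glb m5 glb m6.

Common lower bounds of {m4, m5, m6}: m5, m9.
The greatest among these is m5.

m5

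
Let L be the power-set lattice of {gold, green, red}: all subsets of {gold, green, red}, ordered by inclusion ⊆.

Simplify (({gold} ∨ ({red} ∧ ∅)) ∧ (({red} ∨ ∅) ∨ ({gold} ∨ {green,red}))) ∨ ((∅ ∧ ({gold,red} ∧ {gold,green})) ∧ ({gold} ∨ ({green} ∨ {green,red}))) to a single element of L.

{red} ∧ ∅ = ∅
{gold} ∨ ∅ = {gold}
{red} ∨ ∅ = {red}
{gold} ∨ {green,red} = {gold,green,red}
{red} ∨ {gold,green,red} = {gold,green,red}
{gold} ∧ {gold,green,red} = {gold}
{gold,red} ∧ {gold,green} = {gold}
∅ ∧ {gold} = ∅
{green} ∨ {green,red} = {green,red}
{gold} ∨ {green,red} = {gold,green,red}
∅ ∧ {gold,green,red} = ∅
{gold} ∨ ∅ = {gold}

{gold}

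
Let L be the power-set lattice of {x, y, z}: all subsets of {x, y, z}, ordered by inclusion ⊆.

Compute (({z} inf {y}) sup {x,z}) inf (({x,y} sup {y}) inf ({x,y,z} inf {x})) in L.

{z} ∧ {y} = {}
{} ∨ {x,z} = {x,z}
{x,y} ∨ {y} = {x,y}
{x,y,z} ∧ {x} = {x}
{x,y} ∧ {x} = {x}
{x,z} ∧ {x} = {x}

{x}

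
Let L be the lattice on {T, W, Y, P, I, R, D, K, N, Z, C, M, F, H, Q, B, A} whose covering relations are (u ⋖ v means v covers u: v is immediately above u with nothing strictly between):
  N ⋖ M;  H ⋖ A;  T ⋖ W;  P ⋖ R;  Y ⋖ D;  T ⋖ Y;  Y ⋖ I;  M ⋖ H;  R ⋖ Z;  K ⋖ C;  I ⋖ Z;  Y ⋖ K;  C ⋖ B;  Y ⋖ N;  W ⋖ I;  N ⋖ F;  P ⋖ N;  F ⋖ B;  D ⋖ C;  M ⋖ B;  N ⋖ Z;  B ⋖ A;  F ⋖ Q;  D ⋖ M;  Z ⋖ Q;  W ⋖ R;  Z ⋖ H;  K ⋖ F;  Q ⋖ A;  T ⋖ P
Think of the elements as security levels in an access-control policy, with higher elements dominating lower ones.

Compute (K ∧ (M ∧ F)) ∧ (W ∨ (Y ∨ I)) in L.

M ∧ F = N
K ∧ N = Y
Y ∨ I = I
W ∨ I = I
Y ∧ I = Y

Y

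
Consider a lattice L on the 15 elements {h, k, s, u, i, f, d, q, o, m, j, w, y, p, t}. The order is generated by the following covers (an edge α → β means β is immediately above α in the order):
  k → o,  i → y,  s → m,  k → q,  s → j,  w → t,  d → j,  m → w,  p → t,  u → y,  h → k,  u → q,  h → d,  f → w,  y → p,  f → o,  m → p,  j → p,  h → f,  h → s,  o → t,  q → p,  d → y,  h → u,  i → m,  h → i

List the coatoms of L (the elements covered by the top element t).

o, p, w

The coatoms are exactly the elements covered by t: o, p, w.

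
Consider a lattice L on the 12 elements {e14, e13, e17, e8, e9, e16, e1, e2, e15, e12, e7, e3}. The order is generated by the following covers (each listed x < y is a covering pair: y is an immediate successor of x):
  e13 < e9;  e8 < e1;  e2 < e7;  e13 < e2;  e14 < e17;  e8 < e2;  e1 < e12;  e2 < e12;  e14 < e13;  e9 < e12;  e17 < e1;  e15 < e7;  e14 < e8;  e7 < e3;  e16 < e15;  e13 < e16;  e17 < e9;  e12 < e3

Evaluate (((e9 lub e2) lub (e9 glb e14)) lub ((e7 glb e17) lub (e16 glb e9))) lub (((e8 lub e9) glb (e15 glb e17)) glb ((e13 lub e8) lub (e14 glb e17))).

e12

e9 ∨ e2 = e12
e9 ∧ e14 = e14
e12 ∨ e14 = e12
e7 ∧ e17 = e14
e16 ∧ e9 = e13
e14 ∨ e13 = e13
e12 ∨ e13 = e12
e8 ∨ e9 = e12
e15 ∧ e17 = e14
e12 ∧ e14 = e14
e13 ∨ e8 = e2
e14 ∧ e17 = e14
e2 ∨ e14 = e2
e14 ∧ e2 = e14
e12 ∨ e14 = e12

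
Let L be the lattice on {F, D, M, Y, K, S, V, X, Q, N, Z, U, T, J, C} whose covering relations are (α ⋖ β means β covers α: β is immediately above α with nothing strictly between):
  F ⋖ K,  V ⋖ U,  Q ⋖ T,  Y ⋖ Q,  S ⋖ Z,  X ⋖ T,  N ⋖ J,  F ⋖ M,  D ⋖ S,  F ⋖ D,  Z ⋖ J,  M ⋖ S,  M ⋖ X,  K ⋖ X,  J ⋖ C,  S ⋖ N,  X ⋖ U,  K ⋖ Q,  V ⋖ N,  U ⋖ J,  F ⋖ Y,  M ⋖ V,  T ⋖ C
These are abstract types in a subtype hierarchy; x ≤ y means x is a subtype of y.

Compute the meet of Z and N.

S

Common lower bounds of {Z, N}: D, F, M, S.
The greatest among these is S.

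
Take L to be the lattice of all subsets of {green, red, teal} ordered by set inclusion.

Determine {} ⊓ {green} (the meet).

Under ⊆, meet is intersection: {} ∩ {green} = {}.

{}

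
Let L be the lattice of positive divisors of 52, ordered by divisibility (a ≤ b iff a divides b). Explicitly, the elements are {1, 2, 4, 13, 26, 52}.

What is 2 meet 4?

In the divisibility order, the meet is the greatest common divisor: gcd(2, 4) = 2.

2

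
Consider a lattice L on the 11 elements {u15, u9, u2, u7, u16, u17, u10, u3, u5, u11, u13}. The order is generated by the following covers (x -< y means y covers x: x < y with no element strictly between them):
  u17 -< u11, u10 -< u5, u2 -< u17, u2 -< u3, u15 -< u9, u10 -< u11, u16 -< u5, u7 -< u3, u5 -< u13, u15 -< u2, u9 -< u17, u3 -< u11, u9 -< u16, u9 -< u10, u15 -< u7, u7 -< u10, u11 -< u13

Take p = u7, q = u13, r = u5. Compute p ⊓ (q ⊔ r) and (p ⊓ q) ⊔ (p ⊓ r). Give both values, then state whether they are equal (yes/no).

q ⊔ r = u13, so p ⊓ (q ⊔ r) = u7 ⊓ u13 = u7.
p ⊓ q = u7 and p ⊓ r = u7, so (p ⊓ q) ⊔ (p ⊓ r) = u7 ⊔ u7 = u7.
Equal: yes.

u7; u7; yes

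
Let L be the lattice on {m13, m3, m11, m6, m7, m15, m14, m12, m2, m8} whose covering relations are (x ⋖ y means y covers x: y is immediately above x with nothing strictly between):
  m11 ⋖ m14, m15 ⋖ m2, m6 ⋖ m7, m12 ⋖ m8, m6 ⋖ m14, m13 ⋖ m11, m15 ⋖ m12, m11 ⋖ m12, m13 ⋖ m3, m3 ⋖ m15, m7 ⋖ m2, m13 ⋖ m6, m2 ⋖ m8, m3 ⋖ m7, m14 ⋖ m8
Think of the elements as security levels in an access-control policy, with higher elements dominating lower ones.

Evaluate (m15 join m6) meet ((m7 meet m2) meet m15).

m15 ∨ m6 = m2
m7 ∧ m2 = m7
m7 ∧ m15 = m3
m2 ∧ m3 = m3

m3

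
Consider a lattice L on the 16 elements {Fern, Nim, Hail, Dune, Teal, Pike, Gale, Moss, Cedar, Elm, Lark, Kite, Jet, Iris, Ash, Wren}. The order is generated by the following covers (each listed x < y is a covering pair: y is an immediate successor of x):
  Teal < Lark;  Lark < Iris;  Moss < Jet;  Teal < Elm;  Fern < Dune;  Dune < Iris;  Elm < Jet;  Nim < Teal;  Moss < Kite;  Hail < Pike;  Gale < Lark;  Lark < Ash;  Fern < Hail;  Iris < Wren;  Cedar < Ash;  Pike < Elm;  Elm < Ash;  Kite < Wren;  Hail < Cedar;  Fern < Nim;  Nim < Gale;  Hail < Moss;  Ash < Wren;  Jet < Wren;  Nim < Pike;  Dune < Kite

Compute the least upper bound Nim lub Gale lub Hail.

Ash

Common upper bounds of {Nim, Gale, Hail}: Ash, Wren.
The least among these is Ash.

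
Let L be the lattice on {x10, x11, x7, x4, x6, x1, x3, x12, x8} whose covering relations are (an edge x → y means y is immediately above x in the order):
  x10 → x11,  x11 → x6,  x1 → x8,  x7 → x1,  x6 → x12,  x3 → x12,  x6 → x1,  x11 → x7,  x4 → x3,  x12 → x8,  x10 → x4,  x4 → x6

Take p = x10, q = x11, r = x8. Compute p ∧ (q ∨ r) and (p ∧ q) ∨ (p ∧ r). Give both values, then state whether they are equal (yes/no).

x10; x10; yes

q ∨ r = x8, so p ∧ (q ∨ r) = x10 ∧ x8 = x10.
p ∧ q = x10 and p ∧ r = x10, so (p ∧ q) ∨ (p ∧ r) = x10 ∨ x10 = x10.
Equal: yes.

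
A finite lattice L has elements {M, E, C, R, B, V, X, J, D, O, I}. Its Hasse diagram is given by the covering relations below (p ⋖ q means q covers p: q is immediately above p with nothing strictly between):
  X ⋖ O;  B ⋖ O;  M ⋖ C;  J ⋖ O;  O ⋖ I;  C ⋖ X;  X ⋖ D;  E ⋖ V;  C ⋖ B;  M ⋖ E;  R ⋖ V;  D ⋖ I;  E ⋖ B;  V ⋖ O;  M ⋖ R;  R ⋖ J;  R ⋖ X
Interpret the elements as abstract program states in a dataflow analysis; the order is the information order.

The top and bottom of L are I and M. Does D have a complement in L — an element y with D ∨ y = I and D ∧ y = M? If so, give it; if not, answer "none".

E

Need y with D ∨ y = I and D ∧ y = M.
Checking each element gives: E.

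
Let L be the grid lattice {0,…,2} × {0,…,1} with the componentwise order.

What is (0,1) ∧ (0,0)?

(0,0)

Common lower bounds of {(0,1), (0,0)}: (0,0).
The greatest among these is (0,0).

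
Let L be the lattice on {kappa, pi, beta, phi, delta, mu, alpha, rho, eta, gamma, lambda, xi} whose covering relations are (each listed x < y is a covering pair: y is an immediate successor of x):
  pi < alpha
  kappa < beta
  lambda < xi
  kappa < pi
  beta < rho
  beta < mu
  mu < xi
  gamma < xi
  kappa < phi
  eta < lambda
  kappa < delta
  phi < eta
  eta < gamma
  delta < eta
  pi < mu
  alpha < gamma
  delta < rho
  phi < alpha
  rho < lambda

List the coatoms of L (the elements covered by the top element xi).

The coatoms are exactly the elements covered by xi: gamma, lambda, mu.

gamma, lambda, mu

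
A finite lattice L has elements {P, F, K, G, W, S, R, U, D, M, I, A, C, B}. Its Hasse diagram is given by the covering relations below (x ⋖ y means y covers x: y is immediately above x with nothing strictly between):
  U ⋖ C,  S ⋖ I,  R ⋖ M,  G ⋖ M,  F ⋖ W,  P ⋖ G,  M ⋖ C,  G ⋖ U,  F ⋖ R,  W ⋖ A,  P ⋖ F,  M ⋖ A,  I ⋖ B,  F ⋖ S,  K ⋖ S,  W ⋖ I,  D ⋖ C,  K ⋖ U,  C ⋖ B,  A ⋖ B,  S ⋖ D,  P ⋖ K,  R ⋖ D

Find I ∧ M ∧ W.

Common lower bounds of {I, M, W}: F, P.
The greatest among these is F.

F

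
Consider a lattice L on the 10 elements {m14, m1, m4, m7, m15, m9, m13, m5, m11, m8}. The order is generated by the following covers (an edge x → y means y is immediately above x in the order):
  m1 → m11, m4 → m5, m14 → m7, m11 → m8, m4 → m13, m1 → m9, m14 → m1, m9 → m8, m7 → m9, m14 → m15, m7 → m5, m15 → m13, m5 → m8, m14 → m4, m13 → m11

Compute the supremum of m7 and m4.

Common upper bounds of {m7, m4}: m5, m8.
The least among these is m5.

m5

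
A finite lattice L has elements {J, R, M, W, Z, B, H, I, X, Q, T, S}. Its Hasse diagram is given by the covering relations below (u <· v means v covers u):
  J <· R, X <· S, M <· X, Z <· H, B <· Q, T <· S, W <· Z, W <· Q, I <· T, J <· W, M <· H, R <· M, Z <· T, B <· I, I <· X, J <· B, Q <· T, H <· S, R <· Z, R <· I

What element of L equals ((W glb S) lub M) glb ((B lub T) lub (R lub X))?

H

W ∧ S = W
W ∨ M = H
B ∨ T = T
R ∨ X = X
T ∨ X = S
H ∧ S = H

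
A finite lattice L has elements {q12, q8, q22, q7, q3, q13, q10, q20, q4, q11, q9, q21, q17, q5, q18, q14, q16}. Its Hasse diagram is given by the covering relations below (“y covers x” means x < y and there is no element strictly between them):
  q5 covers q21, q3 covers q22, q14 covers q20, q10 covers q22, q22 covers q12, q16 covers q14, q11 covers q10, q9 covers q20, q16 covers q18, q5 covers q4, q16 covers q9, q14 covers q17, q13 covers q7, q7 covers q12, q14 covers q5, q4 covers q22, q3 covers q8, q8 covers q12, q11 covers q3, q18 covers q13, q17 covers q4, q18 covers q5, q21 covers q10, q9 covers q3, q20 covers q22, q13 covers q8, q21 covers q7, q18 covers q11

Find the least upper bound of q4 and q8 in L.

Common upper bounds of {q4, q8}: q16, q18.
The least among these is q18.

q18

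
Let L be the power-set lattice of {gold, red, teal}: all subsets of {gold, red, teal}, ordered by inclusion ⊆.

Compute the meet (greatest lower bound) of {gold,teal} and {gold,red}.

Common lower bounds of {{gold,teal}, {gold,red}}: {gold}, ∅.
The greatest among these is {gold}.

{gold}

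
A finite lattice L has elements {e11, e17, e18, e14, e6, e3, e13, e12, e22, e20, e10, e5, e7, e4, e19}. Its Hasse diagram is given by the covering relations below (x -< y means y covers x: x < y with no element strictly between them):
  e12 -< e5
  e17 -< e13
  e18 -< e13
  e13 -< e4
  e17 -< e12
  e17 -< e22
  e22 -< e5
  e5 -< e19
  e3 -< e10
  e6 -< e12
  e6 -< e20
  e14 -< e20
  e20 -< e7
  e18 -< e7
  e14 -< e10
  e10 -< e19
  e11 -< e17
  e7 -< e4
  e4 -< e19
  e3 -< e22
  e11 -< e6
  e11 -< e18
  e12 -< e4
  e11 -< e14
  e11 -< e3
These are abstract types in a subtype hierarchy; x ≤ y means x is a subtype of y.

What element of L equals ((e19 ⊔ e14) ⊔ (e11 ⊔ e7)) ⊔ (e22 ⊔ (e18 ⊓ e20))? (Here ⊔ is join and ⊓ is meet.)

e19 ∨ e14 = e19
e11 ∨ e7 = e7
e19 ∨ e7 = e19
e18 ∧ e20 = e11
e22 ∨ e11 = e22
e19 ∨ e22 = e19

e19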